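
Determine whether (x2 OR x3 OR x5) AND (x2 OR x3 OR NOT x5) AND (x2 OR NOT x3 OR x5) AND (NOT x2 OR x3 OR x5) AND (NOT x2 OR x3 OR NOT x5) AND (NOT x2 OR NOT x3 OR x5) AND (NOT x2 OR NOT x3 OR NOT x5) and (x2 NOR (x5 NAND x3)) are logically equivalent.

Yes, they are equivalent — the two output columns agree on all 8 assignments:
x2 | x3 | x5 | Expression 1 | Expression 2
------------------------------------------
0 | 0 | 0 | 0 | 0
0 | 0 | 1 | 0 | 0
0 | 1 | 0 | 0 | 0
0 | 1 | 1 | 1 | 1
1 | 0 | 0 | 0 | 0
1 | 0 | 1 | 0 | 0
1 | 1 | 0 | 0 | 0
1 | 1 | 1 | 0 | 0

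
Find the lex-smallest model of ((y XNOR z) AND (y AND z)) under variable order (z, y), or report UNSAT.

z=1, y=1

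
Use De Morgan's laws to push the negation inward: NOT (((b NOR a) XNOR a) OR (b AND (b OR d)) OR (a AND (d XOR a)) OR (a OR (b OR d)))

NOT ((b NOR a) XNOR a) AND NOT (b AND (b OR d)) AND NOT (a AND (d XOR a)) AND NOT (a OR (b OR d))
De Morgan's: NOT(OR of terms) = AND of negations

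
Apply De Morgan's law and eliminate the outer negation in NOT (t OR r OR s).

NOT t AND NOT r AND NOT s
De Morgan's: NOT(OR of terms) = AND of negations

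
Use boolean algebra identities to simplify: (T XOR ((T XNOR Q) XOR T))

By XOR self-cancellation ((E XOR v) XOR v = E):
= (T XNOR Q)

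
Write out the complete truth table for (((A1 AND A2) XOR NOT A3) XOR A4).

A1 | A4 | A3 | A2 | Output
--------------------------
0 | 0 | 0 | 0 | 1
0 | 0 | 0 | 1 | 1
0 | 0 | 1 | 0 | 0
0 | 0 | 1 | 1 | 0
0 | 1 | 0 | 0 | 0
0 | 1 | 0 | 1 | 0
0 | 1 | 1 | 0 | 1
0 | 1 | 1 | 1 | 1
1 | 0 | 0 | 0 | 1
1 | 0 | 0 | 1 | 0
1 | 0 | 1 | 0 | 0
1 | 0 | 1 | 1 | 1
1 | 1 | 0 | 0 | 0
1 | 1 | 0 | 1 | 1
1 | 1 | 1 | 0 | 1
1 | 1 | 1 | 1 | 0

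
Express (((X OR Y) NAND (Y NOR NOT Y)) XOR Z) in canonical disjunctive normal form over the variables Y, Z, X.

(NOT Y AND NOT Z AND NOT X) OR (NOT Y AND NOT Z AND X) OR (Y AND NOT Z AND NOT X) OR (Y AND NOT Z AND X)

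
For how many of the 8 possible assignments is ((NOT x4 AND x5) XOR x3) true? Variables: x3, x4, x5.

Satisfying assignments: (0,0,1), (1,0,0), (1,1,0), (1,1,1)
Count: 4 out of 8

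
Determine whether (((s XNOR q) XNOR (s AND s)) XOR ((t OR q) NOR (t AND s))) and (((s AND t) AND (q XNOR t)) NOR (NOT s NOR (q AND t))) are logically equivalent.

No. Counterexample: with t=0, s=1, q=0, Expression 1 = 1 but Expression 2 = 0.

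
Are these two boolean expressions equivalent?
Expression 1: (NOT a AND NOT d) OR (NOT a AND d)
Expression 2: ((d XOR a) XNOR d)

Yes, they are equivalent — the two output columns agree on all 4 assignments:
a | d | Expression 1 | Expression 2
-----------------------------------
0 | 0 | 1 | 1
0 | 1 | 1 | 1
1 | 0 | 0 | 0
1 | 1 | 0 | 0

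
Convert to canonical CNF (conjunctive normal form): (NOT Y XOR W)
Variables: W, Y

(W OR NOT Y) AND (NOT W OR Y)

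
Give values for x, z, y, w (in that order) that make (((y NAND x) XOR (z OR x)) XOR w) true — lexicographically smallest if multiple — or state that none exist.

x=0, z=0, y=0, w=0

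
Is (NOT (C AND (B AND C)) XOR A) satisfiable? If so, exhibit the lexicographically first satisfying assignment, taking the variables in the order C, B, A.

C=0, B=0, A=0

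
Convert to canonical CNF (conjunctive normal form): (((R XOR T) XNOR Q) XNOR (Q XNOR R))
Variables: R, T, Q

(R OR NOT T OR Q) AND (R OR NOT T OR NOT Q) AND (NOT R OR NOT T OR Q) AND (NOT R OR NOT T OR NOT Q)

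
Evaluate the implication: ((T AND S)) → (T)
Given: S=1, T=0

Antecedent ((T AND S)) = 0; consequent (T) = 0.
0 → 0 = 1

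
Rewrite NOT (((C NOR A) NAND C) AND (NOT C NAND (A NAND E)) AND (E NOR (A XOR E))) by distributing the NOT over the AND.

NOT ((C NOR A) NAND C) OR NOT (NOT C NAND (A NAND E)) OR NOT (E NOR (A XOR E))
De Morgan's: NOT(AND of terms) = OR of negations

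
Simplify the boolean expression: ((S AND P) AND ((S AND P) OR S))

By absorption (E AND (E OR v) = E):
= (S AND P)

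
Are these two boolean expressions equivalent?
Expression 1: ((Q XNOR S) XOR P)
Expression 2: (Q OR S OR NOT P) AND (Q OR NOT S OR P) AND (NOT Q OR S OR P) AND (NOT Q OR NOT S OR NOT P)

Yes, they are equivalent — the two output columns agree on all 8 assignments:
Q | S | P | Expression 1 | Expression 2
---------------------------------------
0 | 0 | 0 | 1 | 1
0 | 0 | 1 | 0 | 0
0 | 1 | 0 | 0 | 0
0 | 1 | 1 | 1 | 1
1 | 0 | 0 | 0 | 0
1 | 0 | 1 | 1 | 1
1 | 1 | 0 | 1 | 1
1 | 1 | 1 | 0 | 0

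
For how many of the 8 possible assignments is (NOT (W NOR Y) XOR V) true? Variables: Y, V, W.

Satisfying assignments: (0,0,1), (0,1,0), (1,0,0), (1,0,1)
Count: 4 out of 8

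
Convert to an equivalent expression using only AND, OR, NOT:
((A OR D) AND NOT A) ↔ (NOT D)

(((A OR D) AND NOT A) AND (NOT D)) OR (NOT ((A OR D) AND NOT A) AND D)
(Biconditional = both true or both false)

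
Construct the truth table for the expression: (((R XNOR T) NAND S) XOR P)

R | T | S | P | Output
----------------------
0 | 0 | 0 | 0 | 1
0 | 0 | 0 | 1 | 0
0 | 0 | 1 | 0 | 0
0 | 0 | 1 | 1 | 1
0 | 1 | 0 | 0 | 1
0 | 1 | 0 | 1 | 0
0 | 1 | 1 | 0 | 1
0 | 1 | 1 | 1 | 0
1 | 0 | 0 | 0 | 1
1 | 0 | 0 | 1 | 0
1 | 0 | 1 | 0 | 1
1 | 0 | 1 | 1 | 0
1 | 1 | 0 | 0 | 1
1 | 1 | 0 | 1 | 0
1 | 1 | 1 | 0 | 0
1 | 1 | 1 | 1 | 1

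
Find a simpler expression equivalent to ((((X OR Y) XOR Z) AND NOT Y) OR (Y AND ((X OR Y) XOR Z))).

By distribution ((E AND v) OR (E AND NOT v) = E):
= ((X OR Y) XOR Z)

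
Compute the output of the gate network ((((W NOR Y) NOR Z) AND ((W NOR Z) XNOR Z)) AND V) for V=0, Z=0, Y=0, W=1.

Substituting: ((((1 NOR 0) NOR 0) AND ((1 NOR 0) XNOR 0)) AND 0)
= 0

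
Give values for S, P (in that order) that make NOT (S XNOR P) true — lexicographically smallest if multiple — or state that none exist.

S=0, P=1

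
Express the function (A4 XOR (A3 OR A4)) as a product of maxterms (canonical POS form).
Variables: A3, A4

ΠM(0, 1, 3) = (A3 OR A4) AND (A3 OR NOT A4) AND (NOT A3 OR NOT A4)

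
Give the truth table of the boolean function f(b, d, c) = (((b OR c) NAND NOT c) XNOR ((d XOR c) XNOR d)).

b | d | c | Output
------------------
0 | 0 | 0 | 1
0 | 0 | 1 | 0
0 | 1 | 0 | 1
0 | 1 | 1 | 0
1 | 0 | 0 | 0
1 | 0 | 1 | 0
1 | 1 | 0 | 0
1 | 1 | 1 | 0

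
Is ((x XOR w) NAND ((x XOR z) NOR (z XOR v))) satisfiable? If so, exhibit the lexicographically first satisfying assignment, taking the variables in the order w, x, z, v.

w=0, x=0, z=0, v=0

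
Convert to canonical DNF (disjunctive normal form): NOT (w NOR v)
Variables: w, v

(NOT w AND v) OR (w AND NOT v) OR (w AND v)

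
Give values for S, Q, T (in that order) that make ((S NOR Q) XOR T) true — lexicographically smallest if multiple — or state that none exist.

S=0, Q=0, T=0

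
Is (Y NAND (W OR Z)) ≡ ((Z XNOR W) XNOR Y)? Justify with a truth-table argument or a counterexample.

No. Counterexample: with W=0, Y=0, Z=0, Expression 1 = 1 but Expression 2 = 0.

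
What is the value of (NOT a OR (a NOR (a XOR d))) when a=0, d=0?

Substituting: (NOT 0 OR (0 NOR (0 XOR 0)))
= 1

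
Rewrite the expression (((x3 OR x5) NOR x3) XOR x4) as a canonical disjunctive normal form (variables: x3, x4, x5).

(NOT x3 AND NOT x4 AND NOT x5) OR (NOT x3 AND x4 AND x5) OR (x3 AND x4 AND NOT x5) OR (x3 AND x4 AND x5)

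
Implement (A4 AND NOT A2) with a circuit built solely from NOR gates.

((A4 NOR A4) NOR ((A2 NOR A2) NOR (A2 NOR A2)))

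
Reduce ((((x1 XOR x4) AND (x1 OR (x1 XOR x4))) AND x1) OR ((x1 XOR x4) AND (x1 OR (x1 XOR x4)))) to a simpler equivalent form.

By absorption (E OR (E AND v) = E) then absorption (E AND (E OR v) = E):
= (x1 XOR x4)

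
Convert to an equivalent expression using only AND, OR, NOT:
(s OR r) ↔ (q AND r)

((s OR r) AND (q AND r)) OR (NOT (s OR r) AND NOT (q AND r))
(Biconditional = both true or both false)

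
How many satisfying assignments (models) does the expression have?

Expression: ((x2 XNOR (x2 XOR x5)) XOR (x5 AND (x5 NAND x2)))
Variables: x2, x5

Satisfying assignments: (0,0), (0,1), (1,0)
Count: 3 out of 4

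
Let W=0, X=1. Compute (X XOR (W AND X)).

Substituting: (1 XOR (0 AND 1))
= 1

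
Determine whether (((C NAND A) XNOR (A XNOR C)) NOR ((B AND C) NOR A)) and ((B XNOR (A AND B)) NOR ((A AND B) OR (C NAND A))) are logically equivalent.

No. Counterexample: with B=0, C=0, A=1, Expression 1 = 1 but Expression 2 = 0.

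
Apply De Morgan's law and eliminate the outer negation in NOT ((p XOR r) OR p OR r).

NOT (p XOR r) AND NOT p AND NOT r
De Morgan's: NOT(OR of terms) = AND of negations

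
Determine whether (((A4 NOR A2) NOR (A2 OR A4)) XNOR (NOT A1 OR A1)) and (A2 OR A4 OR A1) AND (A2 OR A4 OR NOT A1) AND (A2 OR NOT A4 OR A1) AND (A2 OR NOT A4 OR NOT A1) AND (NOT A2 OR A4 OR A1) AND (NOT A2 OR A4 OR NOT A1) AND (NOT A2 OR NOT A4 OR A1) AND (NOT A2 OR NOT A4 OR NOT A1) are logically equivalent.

Yes, they are equivalent — the two output columns agree on all 8 assignments:
A2 | A4 | A1 | Expression 1 | Expression 2
------------------------------------------
0 | 0 | 0 | 0 | 0
0 | 0 | 1 | 0 | 0
0 | 1 | 0 | 0 | 0
0 | 1 | 1 | 0 | 0
1 | 0 | 0 | 0 | 0
1 | 0 | 1 | 0 | 0
1 | 1 | 0 | 0 | 0
1 | 1 | 1 | 0 | 0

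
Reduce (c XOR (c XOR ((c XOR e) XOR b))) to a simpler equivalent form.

By XOR self-cancellation ((E XOR v) XOR v = E):
= ((c XOR e) XOR b)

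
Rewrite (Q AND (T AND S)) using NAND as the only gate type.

((Q NAND ((T NAND S) NAND (T NAND S))) NAND (Q NAND ((T NAND S) NAND (T NAND S))))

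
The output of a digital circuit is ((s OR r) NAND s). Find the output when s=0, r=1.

Substituting: ((0 OR 1) NAND 0)
= 1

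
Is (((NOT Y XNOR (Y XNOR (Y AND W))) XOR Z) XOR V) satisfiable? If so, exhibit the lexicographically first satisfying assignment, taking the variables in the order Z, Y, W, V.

Z=0, Y=0, W=0, V=0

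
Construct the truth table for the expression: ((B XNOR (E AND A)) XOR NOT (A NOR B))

A | B | E | Output
------------------
0 | 0 | 0 | 1
0 | 0 | 1 | 1
0 | 1 | 0 | 1
0 | 1 | 1 | 1
1 | 0 | 0 | 0
1 | 0 | 1 | 1
1 | 1 | 0 | 1
1 | 1 | 1 | 0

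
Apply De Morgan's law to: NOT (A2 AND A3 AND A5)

NOT A2 OR NOT A3 OR NOT A5
De Morgan's: NOT(AND of terms) = OR of negations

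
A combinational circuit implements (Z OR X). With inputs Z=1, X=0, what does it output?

Substituting: (1 OR 0)
= 1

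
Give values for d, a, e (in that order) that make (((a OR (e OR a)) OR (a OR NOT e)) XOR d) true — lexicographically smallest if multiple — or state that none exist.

d=0, a=0, e=0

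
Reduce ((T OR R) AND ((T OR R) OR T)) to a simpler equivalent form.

By absorption (E AND (E OR v) = E):
= (T OR R)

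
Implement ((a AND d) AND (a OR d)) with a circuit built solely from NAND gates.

((((a NAND d) NAND (a NAND d)) NAND ((a NAND a) NAND (d NAND d))) NAND (((a NAND d) NAND (a NAND d)) NAND ((a NAND a) NAND (d NAND d))))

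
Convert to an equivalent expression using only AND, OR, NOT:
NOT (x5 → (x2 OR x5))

x5 AND NOT (x2 OR x5)
(Negated implication: NOT(A → B) = A AND NOT B)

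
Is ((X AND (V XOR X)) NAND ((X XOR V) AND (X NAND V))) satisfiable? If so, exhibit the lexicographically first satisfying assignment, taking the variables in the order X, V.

X=0, V=0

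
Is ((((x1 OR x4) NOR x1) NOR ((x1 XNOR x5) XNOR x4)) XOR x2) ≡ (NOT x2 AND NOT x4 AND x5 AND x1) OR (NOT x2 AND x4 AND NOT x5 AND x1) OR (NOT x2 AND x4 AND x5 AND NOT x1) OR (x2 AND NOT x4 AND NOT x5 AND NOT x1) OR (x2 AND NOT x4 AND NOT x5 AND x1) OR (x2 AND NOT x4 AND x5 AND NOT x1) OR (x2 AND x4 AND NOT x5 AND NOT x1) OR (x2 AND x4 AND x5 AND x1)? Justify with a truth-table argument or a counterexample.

Yes, they are equivalent — the two output columns agree on all 16 assignments:
x2 | x4 | x5 | x1 | Expression 1 | Expression 2
-----------------------------------------------
0 | 0 | 0 | 0 | 0 | 0
0 | 0 | 0 | 1 | 0 | 0
0 | 0 | 1 | 0 | 0 | 0
0 | 0 | 1 | 1 | 1 | 1
0 | 1 | 0 | 0 | 0 | 0
0 | 1 | 0 | 1 | 1 | 1
0 | 1 | 1 | 0 | 1 | 1
0 | 1 | 1 | 1 | 0 | 0
1 | 0 | 0 | 0 | 1 | 1
1 | 0 | 0 | 1 | 1 | 1
1 | 0 | 1 | 0 | 1 | 1
1 | 0 | 1 | 1 | 0 | 0
1 | 1 | 0 | 0 | 1 | 1
1 | 1 | 0 | 1 | 0 | 0
1 | 1 | 1 | 0 | 0 | 0
1 | 1 | 1 | 1 | 1 | 1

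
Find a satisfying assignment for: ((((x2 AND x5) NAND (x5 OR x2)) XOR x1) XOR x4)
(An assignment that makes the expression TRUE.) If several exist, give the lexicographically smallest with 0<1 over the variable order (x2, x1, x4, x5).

x2=0, x1=0, x4=0, x5=0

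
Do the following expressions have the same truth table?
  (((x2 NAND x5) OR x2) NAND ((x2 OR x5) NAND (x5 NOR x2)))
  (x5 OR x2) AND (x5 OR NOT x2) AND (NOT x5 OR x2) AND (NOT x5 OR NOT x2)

Yes, they are equivalent — the two output columns agree on all 4 assignments:
x5 | x2 | Expression 1 | Expression 2
-------------------------------------
0 | 0 | 0 | 0
0 | 1 | 0 | 0
1 | 0 | 0 | 0
1 | 1 | 0 | 0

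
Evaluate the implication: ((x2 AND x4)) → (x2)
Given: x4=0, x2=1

Antecedent ((x2 AND x4)) = 0; consequent (x2) = 1.
0 → 1 = 1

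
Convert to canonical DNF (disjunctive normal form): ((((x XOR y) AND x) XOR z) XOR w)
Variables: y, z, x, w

(NOT y AND NOT z AND NOT x AND w) OR (NOT y AND NOT z AND x AND NOT w) OR (NOT y AND z AND NOT x AND NOT w) OR (NOT y AND z AND x AND w) OR (y AND NOT z AND NOT x AND w) OR (y AND NOT z AND x AND w) OR (y AND z AND NOT x AND NOT w) OR (y AND z AND x AND NOT w)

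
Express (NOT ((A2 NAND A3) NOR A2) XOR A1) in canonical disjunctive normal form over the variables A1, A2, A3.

(NOT A1 AND NOT A2 AND NOT A3) OR (NOT A1 AND NOT A2 AND A3) OR (NOT A1 AND A2 AND NOT A3) OR (NOT A1 AND A2 AND A3)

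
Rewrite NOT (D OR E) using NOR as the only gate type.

(((D NOR E) NOR (D NOR E)) NOR ((D NOR E) NOR (D NOR E)))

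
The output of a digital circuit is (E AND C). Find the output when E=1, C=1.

Substituting: (1 AND 1)
= 1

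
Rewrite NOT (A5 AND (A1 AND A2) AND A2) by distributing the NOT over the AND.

NOT A5 OR NOT (A1 AND A2) OR NOT A2
De Morgan's: NOT(AND of terms) = OR of negations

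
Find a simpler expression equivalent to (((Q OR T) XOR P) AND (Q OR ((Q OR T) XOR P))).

By absorption (E AND (E OR v) = E):
= ((Q OR T) XOR P)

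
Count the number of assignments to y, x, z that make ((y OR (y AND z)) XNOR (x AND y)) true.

Satisfying assignments: (0,0,0), (0,0,1), (0,1,0), (0,1,1), (1,1,0), (1,1,1)
Count: 6 out of 8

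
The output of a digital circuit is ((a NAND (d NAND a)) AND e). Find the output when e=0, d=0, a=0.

Substituting: ((0 NAND (0 NAND 0)) AND 0)
= 0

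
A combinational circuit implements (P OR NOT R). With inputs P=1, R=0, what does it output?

Substituting: (1 OR NOT 0)
= 1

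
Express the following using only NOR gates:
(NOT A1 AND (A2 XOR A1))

(((A1 NOR A1) NOR (A1 NOR A1)) NOR (((((A2 NOR A1) NOR (A2 NOR A1)) NOR ((A2 NOR A1) NOR (A2 NOR A1))) NOR ((((A2 NOR A2) NOR (A1 NOR A1)) NOR ((A2 NOR A2) NOR (A1 NOR A1))) NOR (((A2 NOR A2) NOR (A1 NOR A1)) NOR ((A2 NOR A2) NOR (A1 NOR A1))))) NOR ((((A2 NOR A1) NOR (A2 NOR A1)) NOR ((A2 NOR A1) NOR (A2 NOR A1))) NOR ((((A2 NOR A2) NOR (A1 NOR A1)) NOR ((A2 NOR A2) NOR (A1 NOR A1))) NOR (((A2 NOR A2) NOR (A1 NOR A1)) NOR ((A2 NOR A2) NOR (A1 NOR A1)))))))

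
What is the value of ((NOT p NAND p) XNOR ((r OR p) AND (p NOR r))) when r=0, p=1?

Substituting: ((NOT 1 NAND 1) XNOR ((0 OR 1) AND (1 NOR 0)))
= 0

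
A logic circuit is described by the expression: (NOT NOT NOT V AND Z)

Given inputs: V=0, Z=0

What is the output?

Substituting: (NOT NOT NOT 0 AND 0)
= 0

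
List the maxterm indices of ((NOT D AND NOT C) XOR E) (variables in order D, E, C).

ΠM(1, 2, 4, 5) = (D OR E OR NOT C) AND (D OR NOT E OR C) AND (NOT D OR E OR C) AND (NOT D OR E OR NOT C)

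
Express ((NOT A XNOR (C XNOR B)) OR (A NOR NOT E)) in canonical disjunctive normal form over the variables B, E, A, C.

(NOT B AND NOT E AND NOT A AND NOT C) OR (NOT B AND NOT E AND A AND C) OR (NOT B AND E AND NOT A AND NOT C) OR (NOT B AND E AND NOT A AND C) OR (NOT B AND E AND A AND C) OR (B AND NOT E AND NOT A AND C) OR (B AND NOT E AND A AND NOT C) OR (B AND E AND NOT A AND NOT C) OR (B AND E AND NOT A AND C) OR (B AND E AND A AND NOT C)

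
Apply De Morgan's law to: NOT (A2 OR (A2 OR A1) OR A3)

NOT A2 AND NOT (A2 OR A1) AND NOT A3
De Morgan's: NOT(OR of terms) = AND of negations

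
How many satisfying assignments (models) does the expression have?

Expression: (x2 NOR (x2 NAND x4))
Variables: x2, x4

No assignment satisfies the expression.
Count: 0 out of 4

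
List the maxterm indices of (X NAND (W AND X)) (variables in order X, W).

ΠM(3) = (NOT X OR NOT W)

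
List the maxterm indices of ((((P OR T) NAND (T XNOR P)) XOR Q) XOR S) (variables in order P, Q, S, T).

ΠM(2, 3, 4, 5, 9, 10, 12, 15) = (P OR Q OR NOT S OR T) AND (P OR Q OR NOT S OR NOT T) AND (P OR NOT Q OR S OR T) AND (P OR NOT Q OR S OR NOT T) AND (NOT P OR Q OR S OR NOT T) AND (NOT P OR Q OR NOT S OR T) AND (NOT P OR NOT Q OR S OR T) AND (NOT P OR NOT Q OR NOT S OR NOT T)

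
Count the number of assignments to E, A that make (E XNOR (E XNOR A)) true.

Satisfying assignments: (0,1), (1,1)
Count: 2 out of 4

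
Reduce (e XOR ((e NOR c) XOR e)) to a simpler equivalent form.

By XOR self-cancellation ((E XOR v) XOR v = E):
= (e NOR c)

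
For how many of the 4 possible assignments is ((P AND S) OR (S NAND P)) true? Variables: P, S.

Satisfying assignments: (0,0), (0,1), (1,0), (1,1)
Count: 4 out of 4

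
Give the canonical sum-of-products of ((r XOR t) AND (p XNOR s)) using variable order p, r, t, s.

Σm(2, 4, 11, 13) = (NOT p AND NOT r AND t AND NOT s) OR (NOT p AND r AND NOT t AND NOT s) OR (p AND NOT r AND t AND s) OR (p AND r AND NOT t AND s)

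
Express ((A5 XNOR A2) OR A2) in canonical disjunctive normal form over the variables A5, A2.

(NOT A5 AND NOT A2) OR (NOT A5 AND A2) OR (A5 AND A2)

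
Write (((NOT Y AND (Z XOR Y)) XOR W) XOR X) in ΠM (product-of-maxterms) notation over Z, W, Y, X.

ΠM(0, 2, 5, 7, 9, 10, 12, 15) = (Z OR W OR Y OR X) AND (Z OR W OR NOT Y OR X) AND (Z OR NOT W OR Y OR NOT X) AND (Z OR NOT W OR NOT Y OR NOT X) AND (NOT Z OR W OR Y OR NOT X) AND (NOT Z OR W OR NOT Y OR X) AND (NOT Z OR NOT W OR Y OR X) AND (NOT Z OR NOT W OR NOT Y OR NOT X)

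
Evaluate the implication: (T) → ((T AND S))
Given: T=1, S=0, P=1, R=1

Antecedent (T) = 1; consequent ((T AND S)) = 0.
1 → 0 = 0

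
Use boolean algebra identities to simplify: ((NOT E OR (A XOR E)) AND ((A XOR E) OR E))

By distribution ((E OR v) AND (E OR NOT v) = E):
= (A XOR E)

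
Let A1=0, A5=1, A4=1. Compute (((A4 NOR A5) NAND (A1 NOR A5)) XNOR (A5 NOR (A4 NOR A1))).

Substituting: (((1 NOR 1) NAND (0 NOR 1)) XNOR (1 NOR (1 NOR 0)))
= 0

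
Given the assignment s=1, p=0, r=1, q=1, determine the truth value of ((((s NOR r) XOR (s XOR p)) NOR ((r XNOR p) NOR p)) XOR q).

Substituting: ((((1 NOR 1) XOR (1 XOR 0)) NOR ((1 XNOR 0) NOR 0)) XOR 1)
= 1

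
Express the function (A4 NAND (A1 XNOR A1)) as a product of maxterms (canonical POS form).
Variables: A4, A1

ΠM(2, 3) = (NOT A4 OR A1) AND (NOT A4 OR NOT A1)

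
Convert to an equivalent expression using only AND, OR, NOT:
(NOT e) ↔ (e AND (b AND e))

((NOT e) AND (e AND (b AND e))) OR (e AND NOT (e AND (b AND e)))
(Biconditional = both true or both false)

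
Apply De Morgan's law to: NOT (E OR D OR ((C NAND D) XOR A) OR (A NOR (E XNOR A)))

NOT E AND NOT D AND NOT ((C NAND D) XOR A) AND NOT (A NOR (E XNOR A))
De Morgan's: NOT(OR of terms) = AND of negations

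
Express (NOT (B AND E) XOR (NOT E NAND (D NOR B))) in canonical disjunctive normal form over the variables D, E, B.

(NOT D AND NOT E AND NOT B) OR (NOT D AND E AND B) OR (D AND E AND B)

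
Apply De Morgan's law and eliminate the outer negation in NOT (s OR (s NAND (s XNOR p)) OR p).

NOT s AND NOT (s NAND (s XNOR p)) AND NOT p
De Morgan's: NOT(OR of terms) = AND of negations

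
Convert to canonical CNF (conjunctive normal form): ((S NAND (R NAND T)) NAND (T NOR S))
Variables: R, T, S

(R OR T OR S) AND (NOT R OR T OR S)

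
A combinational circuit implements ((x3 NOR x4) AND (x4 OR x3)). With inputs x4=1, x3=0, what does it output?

Substituting: ((0 NOR 1) AND (1 OR 0))
= 0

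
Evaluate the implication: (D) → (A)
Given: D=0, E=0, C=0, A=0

Antecedent (D) = 0; consequent (A) = 0.
0 → 0 = 1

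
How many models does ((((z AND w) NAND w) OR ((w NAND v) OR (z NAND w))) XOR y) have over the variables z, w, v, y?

Satisfying assignments: (0,0,0,0), (0,0,1,0), (0,1,0,0), (0,1,1,0), (1,0,0,0), (1,0,1,0), (1,1,0,0), (1,1,1,1)
Count: 8 out of 16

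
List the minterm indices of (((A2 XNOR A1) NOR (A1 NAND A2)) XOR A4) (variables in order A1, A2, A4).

Σm(1, 3, 5, 7) = (NOT A1 AND NOT A2 AND A4) OR (NOT A1 AND A2 AND A4) OR (A1 AND NOT A2 AND A4) OR (A1 AND A2 AND A4)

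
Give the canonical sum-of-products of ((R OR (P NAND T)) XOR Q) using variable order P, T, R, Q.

Σm(0, 2, 4, 6, 8, 10, 13, 14) = (NOT P AND NOT T AND NOT R AND NOT Q) OR (NOT P AND NOT T AND R AND NOT Q) OR (NOT P AND T AND NOT R AND NOT Q) OR (NOT P AND T AND R AND NOT Q) OR (P AND NOT T AND NOT R AND NOT Q) OR (P AND NOT T AND R AND NOT Q) OR (P AND T AND NOT R AND Q) OR (P AND T AND R AND NOT Q)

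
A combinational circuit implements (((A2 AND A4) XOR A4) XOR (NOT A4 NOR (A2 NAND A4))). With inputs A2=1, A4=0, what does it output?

Substituting: (((1 AND 0) XOR 0) XOR (NOT 0 NOR (1 NAND 0)))
= 0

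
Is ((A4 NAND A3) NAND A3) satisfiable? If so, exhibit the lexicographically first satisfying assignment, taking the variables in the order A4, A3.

A4=0, A3=0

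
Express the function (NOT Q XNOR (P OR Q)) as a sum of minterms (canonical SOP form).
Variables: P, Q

Σm(2) = (P AND NOT Q)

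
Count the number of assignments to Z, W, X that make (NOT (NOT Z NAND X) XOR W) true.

Satisfying assignments: (0,0,1), (0,1,0), (1,1,0), (1,1,1)
Count: 4 out of 8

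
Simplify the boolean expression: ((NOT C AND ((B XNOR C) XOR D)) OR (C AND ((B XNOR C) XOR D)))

By distribution ((E AND v) OR (E AND NOT v) = E):
= ((B XNOR C) XOR D)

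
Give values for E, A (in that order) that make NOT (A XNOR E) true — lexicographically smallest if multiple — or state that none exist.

E=0, A=1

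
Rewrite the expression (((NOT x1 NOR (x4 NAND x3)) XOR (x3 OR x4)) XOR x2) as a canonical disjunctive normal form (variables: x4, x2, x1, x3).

(NOT x4 AND NOT x2 AND NOT x1 AND x3) OR (NOT x4 AND NOT x2 AND x1 AND x3) OR (NOT x4 AND x2 AND NOT x1 AND NOT x3) OR (NOT x4 AND x2 AND x1 AND NOT x3) OR (x4 AND NOT x2 AND NOT x1 AND NOT x3) OR (x4 AND NOT x2 AND NOT x1 AND x3) OR (x4 AND NOT x2 AND x1 AND NOT x3) OR (x4 AND x2 AND x1 AND x3)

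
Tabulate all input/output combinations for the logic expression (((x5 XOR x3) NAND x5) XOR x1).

x3 | x1 | x5 | Output
---------------------
0 | 0 | 0 | 1
0 | 0 | 1 | 0
0 | 1 | 0 | 0
0 | 1 | 1 | 1
1 | 0 | 0 | 1
1 | 0 | 1 | 1
1 | 1 | 0 | 0
1 | 1 | 1 | 0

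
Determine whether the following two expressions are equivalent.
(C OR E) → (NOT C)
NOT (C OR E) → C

No, Inverse is not equivalent to original (counterexample: E=0, C=0)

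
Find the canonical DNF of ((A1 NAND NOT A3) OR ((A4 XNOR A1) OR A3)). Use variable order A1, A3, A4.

(NOT A1 AND NOT A3 AND NOT A4) OR (NOT A1 AND NOT A3 AND A4) OR (NOT A1 AND A3 AND NOT A4) OR (NOT A1 AND A3 AND A4) OR (A1 AND NOT A3 AND A4) OR (A1 AND A3 AND NOT A4) OR (A1 AND A3 AND A4)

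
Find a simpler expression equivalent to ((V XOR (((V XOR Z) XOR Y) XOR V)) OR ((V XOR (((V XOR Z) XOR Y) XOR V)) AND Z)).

By absorption (E OR (E AND v) = E) then XOR self-cancellation ((E XOR v) XOR v = E):
= ((V XOR Z) XOR Y)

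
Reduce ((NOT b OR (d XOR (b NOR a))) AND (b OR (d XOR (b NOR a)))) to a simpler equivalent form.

By distribution ((E OR v) AND (E OR NOT v) = E):
= (d XOR (b NOR a))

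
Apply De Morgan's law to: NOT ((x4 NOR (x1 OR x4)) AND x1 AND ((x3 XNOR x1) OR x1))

NOT (x4 NOR (x1 OR x4)) OR NOT x1 OR NOT ((x3 XNOR x1) OR x1)
De Morgan's: NOT(AND of terms) = OR of negations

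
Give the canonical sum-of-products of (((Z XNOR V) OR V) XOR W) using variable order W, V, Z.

Σm(0, 2, 3, 5) = (NOT W AND NOT V AND NOT Z) OR (NOT W AND V AND NOT Z) OR (NOT W AND V AND Z) OR (W AND NOT V AND Z)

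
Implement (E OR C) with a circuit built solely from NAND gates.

((E NAND E) NAND (C NAND C))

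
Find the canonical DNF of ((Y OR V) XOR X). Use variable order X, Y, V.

(NOT X AND NOT Y AND V) OR (NOT X AND Y AND NOT V) OR (NOT X AND Y AND V) OR (X AND NOT Y AND NOT V)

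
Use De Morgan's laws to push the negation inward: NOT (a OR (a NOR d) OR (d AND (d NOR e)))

NOT a AND NOT (a NOR d) AND NOT (d AND (d NOR e))
De Morgan's: NOT(OR of terms) = AND of negations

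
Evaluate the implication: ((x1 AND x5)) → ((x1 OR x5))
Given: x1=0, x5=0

Antecedent ((x1 AND x5)) = 0; consequent ((x1 OR x5)) = 0.
0 → 0 = 1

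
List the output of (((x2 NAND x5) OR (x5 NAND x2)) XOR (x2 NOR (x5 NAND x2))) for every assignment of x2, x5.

x2 | x5 | Output
----------------
0 | 0 | 1
0 | 1 | 1
1 | 0 | 1
1 | 1 | 0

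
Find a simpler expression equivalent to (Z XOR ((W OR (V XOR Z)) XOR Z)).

By XOR self-cancellation ((E XOR v) XOR v = E):
= (W OR (V XOR Z))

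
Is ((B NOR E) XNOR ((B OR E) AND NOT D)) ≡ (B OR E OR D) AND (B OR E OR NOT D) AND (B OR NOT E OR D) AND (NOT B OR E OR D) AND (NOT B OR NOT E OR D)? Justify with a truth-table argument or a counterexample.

Yes, they are equivalent — the two output columns agree on all 8 assignments:
B | E | D | Expression 1 | Expression 2
---------------------------------------
0 | 0 | 0 | 0 | 0
0 | 0 | 1 | 0 | 0
0 | 1 | 0 | 0 | 0
0 | 1 | 1 | 1 | 1
1 | 0 | 0 | 0 | 0
1 | 0 | 1 | 1 | 1
1 | 1 | 0 | 0 | 0
1 | 1 | 1 | 1 | 1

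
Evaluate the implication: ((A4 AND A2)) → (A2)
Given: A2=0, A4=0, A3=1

Antecedent ((A4 AND A2)) = 0; consequent (A2) = 0.
0 → 0 = 1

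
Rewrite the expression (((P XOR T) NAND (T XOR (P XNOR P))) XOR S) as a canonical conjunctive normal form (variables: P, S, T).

(P OR NOT S OR T) AND (P OR NOT S OR NOT T) AND (NOT P OR S OR T) AND (NOT P OR NOT S OR NOT T)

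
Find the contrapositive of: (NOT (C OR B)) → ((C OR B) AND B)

Contrapositive: NOT ((C OR B) AND B) → (C OR B)
Note: A statement and its contrapositive are logically equivalent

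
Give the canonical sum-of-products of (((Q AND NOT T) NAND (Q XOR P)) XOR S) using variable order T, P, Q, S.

Σm(0, 3, 4, 6, 8, 10, 12, 14) = (NOT T AND NOT P AND NOT Q AND NOT S) OR (NOT T AND NOT P AND Q AND S) OR (NOT T AND P AND NOT Q AND NOT S) OR (NOT T AND P AND Q AND NOT S) OR (T AND NOT P AND NOT Q AND NOT S) OR (T AND NOT P AND Q AND NOT S) OR (T AND P AND NOT Q AND NOT S) OR (T AND P AND Q AND NOT S)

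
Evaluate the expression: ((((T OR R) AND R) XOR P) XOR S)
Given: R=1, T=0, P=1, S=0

Substituting: ((((0 OR 1) AND 1) XOR 1) XOR 0)
= 0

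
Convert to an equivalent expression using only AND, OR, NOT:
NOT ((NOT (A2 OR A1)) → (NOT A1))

(NOT (A2 OR A1)) AND A1
(Negated implication: NOT(A → B) = A AND NOT B)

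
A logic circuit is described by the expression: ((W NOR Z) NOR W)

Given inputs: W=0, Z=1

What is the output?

Substituting: ((0 NOR 1) NOR 0)
= 1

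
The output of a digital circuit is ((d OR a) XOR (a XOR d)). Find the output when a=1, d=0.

Substituting: ((0 OR 1) XOR (1 XOR 0))
= 0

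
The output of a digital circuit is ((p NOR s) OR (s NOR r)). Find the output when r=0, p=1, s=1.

Substituting: ((1 NOR 1) OR (1 NOR 0))
= 0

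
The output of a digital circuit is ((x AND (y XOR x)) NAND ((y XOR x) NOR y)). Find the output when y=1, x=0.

Substituting: ((0 AND (1 XOR 0)) NAND ((1 XOR 0) NOR 1))
= 1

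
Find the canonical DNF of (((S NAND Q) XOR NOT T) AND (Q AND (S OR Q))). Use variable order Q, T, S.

(Q AND NOT T AND S) OR (Q AND T AND NOT S)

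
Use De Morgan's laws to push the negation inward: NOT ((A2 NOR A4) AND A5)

NOT (A2 NOR A4) OR NOT A5
De Morgan's: NOT(AND of terms) = OR of negations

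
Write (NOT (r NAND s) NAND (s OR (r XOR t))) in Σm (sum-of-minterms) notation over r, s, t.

Σm(0, 1, 2, 3, 4, 5) = (NOT r AND NOT s AND NOT t) OR (NOT r AND NOT s AND t) OR (NOT r AND s AND NOT t) OR (NOT r AND s AND t) OR (r AND NOT s AND NOT t) OR (r AND NOT s AND t)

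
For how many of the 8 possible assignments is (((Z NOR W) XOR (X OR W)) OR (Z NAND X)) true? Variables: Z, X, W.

Satisfying assignments: (0,0,0), (0,0,1), (0,1,0), (0,1,1), (1,0,0), (1,0,1), (1,1,0), (1,1,1)
Count: 8 out of 8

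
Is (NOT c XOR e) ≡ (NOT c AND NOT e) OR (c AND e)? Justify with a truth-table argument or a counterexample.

Yes, they are equivalent — the two output columns agree on all 4 assignments:
c | e | Expression 1 | Expression 2
-----------------------------------
0 | 0 | 1 | 1
0 | 1 | 0 | 0
1 | 0 | 0 | 0
1 | 1 | 1 | 1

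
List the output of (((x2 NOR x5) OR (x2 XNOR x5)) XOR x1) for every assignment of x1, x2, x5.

x1 | x2 | x5 | Output
---------------------
0 | 0 | 0 | 1
0 | 0 | 1 | 0
0 | 1 | 0 | 0
0 | 1 | 1 | 1
1 | 0 | 0 | 0
1 | 0 | 1 | 1
1 | 1 | 0 | 1
1 | 1 | 1 | 0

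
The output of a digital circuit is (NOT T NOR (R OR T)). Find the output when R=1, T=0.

Substituting: (NOT 0 NOR (1 OR 0))
= 0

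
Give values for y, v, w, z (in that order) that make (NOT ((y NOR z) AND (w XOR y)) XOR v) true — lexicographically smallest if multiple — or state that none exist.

y=0, v=0, w=0, z=0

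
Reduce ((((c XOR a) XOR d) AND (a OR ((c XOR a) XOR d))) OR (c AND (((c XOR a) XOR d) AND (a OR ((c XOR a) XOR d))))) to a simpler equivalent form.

By absorption (E OR (E AND v) = E) then absorption (E AND (E OR v) = E):
= ((c XOR a) XOR d)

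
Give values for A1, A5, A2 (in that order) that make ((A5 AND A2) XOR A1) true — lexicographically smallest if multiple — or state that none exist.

A1=0, A5=1, A2=1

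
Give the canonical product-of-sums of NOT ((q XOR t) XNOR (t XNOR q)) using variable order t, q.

ΠM() = TRUE (no maxterms)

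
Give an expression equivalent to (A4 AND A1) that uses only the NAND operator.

((A4 NAND A1) NAND (A4 NAND A1))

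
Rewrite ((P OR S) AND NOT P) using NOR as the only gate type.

((((P NOR S) NOR (P NOR S)) NOR ((P NOR S) NOR (P NOR S))) NOR ((P NOR P) NOR (P NOR P)))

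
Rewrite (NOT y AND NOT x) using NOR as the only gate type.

(((y NOR y) NOR (y NOR y)) NOR ((x NOR x) NOR (x NOR x)))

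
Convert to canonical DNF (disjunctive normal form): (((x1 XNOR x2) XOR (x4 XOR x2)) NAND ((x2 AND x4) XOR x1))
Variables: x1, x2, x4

(NOT x1 AND NOT x2 AND NOT x4) OR (NOT x1 AND NOT x2 AND x4) OR (NOT x1 AND x2 AND NOT x4) OR (NOT x1 AND x2 AND x4) OR (x1 AND NOT x2 AND NOT x4) OR (x1 AND x2 AND NOT x4) OR (x1 AND x2 AND x4)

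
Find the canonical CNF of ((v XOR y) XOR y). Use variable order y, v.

(y OR v) AND (NOT y OR v)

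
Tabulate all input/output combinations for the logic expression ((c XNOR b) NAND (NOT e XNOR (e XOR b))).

b | c | e | Output
------------------
0 | 0 | 0 | 1
0 | 0 | 1 | 1
0 | 1 | 0 | 1
0 | 1 | 1 | 1
1 | 0 | 0 | 1
1 | 0 | 1 | 1
1 | 1 | 0 | 0
1 | 1 | 1 | 0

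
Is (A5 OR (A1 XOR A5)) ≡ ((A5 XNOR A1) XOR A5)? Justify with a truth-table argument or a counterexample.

No. Counterexample: with A1=0, A5=0, Expression 1 = 0 but Expression 2 = 1.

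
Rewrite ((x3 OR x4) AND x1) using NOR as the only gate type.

((((x3 NOR x4) NOR (x3 NOR x4)) NOR ((x3 NOR x4) NOR (x3 NOR x4))) NOR (x1 NOR x1))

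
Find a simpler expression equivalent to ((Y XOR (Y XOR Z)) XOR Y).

By XOR self-cancellation ((E XOR v) XOR v = E):
= (Y XOR Z)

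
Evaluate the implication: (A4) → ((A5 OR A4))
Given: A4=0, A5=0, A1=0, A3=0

Antecedent (A4) = 0; consequent ((A5 OR A4)) = 0.
0 → 0 = 1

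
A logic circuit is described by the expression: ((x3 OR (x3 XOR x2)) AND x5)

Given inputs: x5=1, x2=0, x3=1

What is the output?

Substituting: ((1 OR (1 XOR 0)) AND 1)
= 1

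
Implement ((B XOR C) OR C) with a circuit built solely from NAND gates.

((((B NAND (B NAND C)) NAND (C NAND (B NAND C))) NAND ((B NAND (B NAND C)) NAND (C NAND (B NAND C)))) NAND (C NAND C))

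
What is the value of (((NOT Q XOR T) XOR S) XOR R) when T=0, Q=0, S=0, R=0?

Substituting: (((NOT 0 XOR 0) XOR 0) XOR 0)
= 1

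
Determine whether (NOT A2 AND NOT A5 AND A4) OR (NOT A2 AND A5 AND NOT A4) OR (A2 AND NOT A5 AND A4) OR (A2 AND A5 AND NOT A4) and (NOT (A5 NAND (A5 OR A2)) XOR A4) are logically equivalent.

Yes, they are equivalent — the two output columns agree on all 8 assignments:
A2 | A5 | A4 | Expression 1 | Expression 2
------------------------------------------
0 | 0 | 0 | 0 | 0
0 | 0 | 1 | 1 | 1
0 | 1 | 0 | 1 | 1
0 | 1 | 1 | 0 | 0
1 | 0 | 0 | 0 | 0
1 | 0 | 1 | 1 | 1
1 | 1 | 0 | 1 | 1
1 | 1 | 1 | 0 | 0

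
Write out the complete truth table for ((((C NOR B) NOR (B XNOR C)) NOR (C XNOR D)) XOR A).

B | A | C | D | Output
----------------------
0 | 0 | 0 | 0 | 0
0 | 0 | 0 | 1 | 1
0 | 0 | 1 | 0 | 0
0 | 0 | 1 | 1 | 0
0 | 1 | 0 | 0 | 1
0 | 1 | 0 | 1 | 0
0 | 1 | 1 | 0 | 1
0 | 1 | 1 | 1 | 1
1 | 0 | 0 | 0 | 0
1 | 0 | 0 | 1 | 0
1 | 0 | 1 | 0 | 1
1 | 0 | 1 | 1 | 0
1 | 1 | 0 | 0 | 1
1 | 1 | 0 | 1 | 1
1 | 1 | 1 | 0 | 0
1 | 1 | 1 | 1 | 1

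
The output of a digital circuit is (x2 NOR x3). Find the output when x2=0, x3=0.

Substituting: (0 NOR 0)
= 1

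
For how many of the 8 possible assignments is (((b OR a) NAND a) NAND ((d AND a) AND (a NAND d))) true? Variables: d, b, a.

Satisfying assignments: (0,0,0), (0,0,1), (0,1,0), (0,1,1), (1,0,0), (1,0,1), (1,1,0), (1,1,1)
Count: 8 out of 8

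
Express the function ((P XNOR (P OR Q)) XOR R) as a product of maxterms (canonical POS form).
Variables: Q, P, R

ΠM(1, 3, 4, 7) = (Q OR P OR NOT R) AND (Q OR NOT P OR NOT R) AND (NOT Q OR P OR R) AND (NOT Q OR NOT P OR NOT R)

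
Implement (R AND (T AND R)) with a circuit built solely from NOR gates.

((R NOR R) NOR (((T NOR T) NOR (R NOR R)) NOR ((T NOR T) NOR (R NOR R))))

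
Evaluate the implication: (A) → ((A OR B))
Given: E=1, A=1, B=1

Antecedent (A) = 1; consequent ((A OR B)) = 1.
1 → 1 = 1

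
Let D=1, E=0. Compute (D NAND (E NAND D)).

Substituting: (1 NAND (0 NAND 1))
= 0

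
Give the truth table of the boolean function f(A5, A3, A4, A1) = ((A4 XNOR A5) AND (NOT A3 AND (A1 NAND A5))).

A5 | A3 | A4 | A1 | Output
--------------------------
0 | 0 | 0 | 0 | 1
0 | 0 | 0 | 1 | 1
0 | 0 | 1 | 0 | 0
0 | 0 | 1 | 1 | 0
0 | 1 | 0 | 0 | 0
0 | 1 | 0 | 1 | 0
0 | 1 | 1 | 0 | 0
0 | 1 | 1 | 1 | 0
1 | 0 | 0 | 0 | 0
1 | 0 | 0 | 1 | 0
1 | 0 | 1 | 0 | 1
1 | 0 | 1 | 1 | 0
1 | 1 | 0 | 0 | 0
1 | 1 | 0 | 1 | 0
1 | 1 | 1 | 0 | 0
1 | 1 | 1 | 1 | 0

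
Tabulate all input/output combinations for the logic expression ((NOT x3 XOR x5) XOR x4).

x3 | x5 | x4 | Output
---------------------
0 | 0 | 0 | 1
0 | 0 | 1 | 0
0 | 1 | 0 | 0
0 | 1 | 1 | 1
1 | 0 | 0 | 0
1 | 0 | 1 | 1
1 | 1 | 0 | 1
1 | 1 | 1 | 0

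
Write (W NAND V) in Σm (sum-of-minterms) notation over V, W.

Σm(0, 1, 2) = (NOT V AND NOT W) OR (NOT V AND W) OR (V AND NOT W)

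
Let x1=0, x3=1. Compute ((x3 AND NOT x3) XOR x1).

Substituting: ((1 AND NOT 1) XOR 0)
= 0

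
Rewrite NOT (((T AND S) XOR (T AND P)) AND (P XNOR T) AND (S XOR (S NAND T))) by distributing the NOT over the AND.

NOT ((T AND S) XOR (T AND P)) OR NOT (P XNOR T) OR NOT (S XOR (S NAND T))
De Morgan's: NOT(AND of terms) = OR of negations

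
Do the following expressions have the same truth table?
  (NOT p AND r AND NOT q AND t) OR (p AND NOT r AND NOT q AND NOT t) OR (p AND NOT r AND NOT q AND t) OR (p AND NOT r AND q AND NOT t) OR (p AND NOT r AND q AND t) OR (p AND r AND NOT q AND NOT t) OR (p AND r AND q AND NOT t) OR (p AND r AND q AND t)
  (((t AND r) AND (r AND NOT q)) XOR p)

Yes, they are equivalent — the two output columns agree on all 16 assignments:
p | r | q | t | Expression 1 | Expression 2
-------------------------------------------
0 | 0 | 0 | 0 | 0 | 0
0 | 0 | 0 | 1 | 0 | 0
0 | 0 | 1 | 0 | 0 | 0
0 | 0 | 1 | 1 | 0 | 0
0 | 1 | 0 | 0 | 0 | 0
0 | 1 | 0 | 1 | 1 | 1
0 | 1 | 1 | 0 | 0 | 0
0 | 1 | 1 | 1 | 0 | 0
1 | 0 | 0 | 0 | 1 | 1
1 | 0 | 0 | 1 | 1 | 1
1 | 0 | 1 | 0 | 1 | 1
1 | 0 | 1 | 1 | 1 | 1
1 | 1 | 0 | 0 | 1 | 1
1 | 1 | 0 | 1 | 0 | 0
1 | 1 | 1 | 0 | 1 | 1
1 | 1 | 1 | 1 | 1 | 1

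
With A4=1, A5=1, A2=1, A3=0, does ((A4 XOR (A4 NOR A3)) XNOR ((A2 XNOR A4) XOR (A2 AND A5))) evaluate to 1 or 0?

Substituting: ((1 XOR (1 NOR 0)) XNOR ((1 XNOR 1) XOR (1 AND 1)))
= 0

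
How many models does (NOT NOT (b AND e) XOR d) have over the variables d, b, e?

Satisfying assignments: (0,1,1), (1,0,0), (1,0,1), (1,1,0)
Count: 4 out of 8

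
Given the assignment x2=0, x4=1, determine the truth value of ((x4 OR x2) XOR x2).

Substituting: ((1 OR 0) XOR 0)
= 1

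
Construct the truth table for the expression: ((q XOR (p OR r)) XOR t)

t | r | q | p | Output
----------------------
0 | 0 | 0 | 0 | 0
0 | 0 | 0 | 1 | 1
0 | 0 | 1 | 0 | 1
0 | 0 | 1 | 1 | 0
0 | 1 | 0 | 0 | 1
0 | 1 | 0 | 1 | 1
0 | 1 | 1 | 0 | 0
0 | 1 | 1 | 1 | 0
1 | 0 | 0 | 0 | 1
1 | 0 | 0 | 1 | 0
1 | 0 | 1 | 0 | 0
1 | 0 | 1 | 1 | 1
1 | 1 | 0 | 0 | 0
1 | 1 | 0 | 1 | 0
1 | 1 | 1 | 0 | 1
1 | 1 | 1 | 1 | 1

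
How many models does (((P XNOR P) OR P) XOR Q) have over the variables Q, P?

Satisfying assignments: (0,0), (0,1)
Count: 2 out of 4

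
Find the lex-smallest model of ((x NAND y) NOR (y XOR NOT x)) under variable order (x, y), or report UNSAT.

UNSATISFIABLE - no assignment makes this expression true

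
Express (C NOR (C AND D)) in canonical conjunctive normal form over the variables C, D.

(NOT C OR D) AND (NOT C OR NOT D)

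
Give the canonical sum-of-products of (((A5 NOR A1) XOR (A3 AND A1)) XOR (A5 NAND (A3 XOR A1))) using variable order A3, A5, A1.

Σm(1, 2) = (NOT A3 AND NOT A5 AND A1) OR (NOT A3 AND A5 AND NOT A1)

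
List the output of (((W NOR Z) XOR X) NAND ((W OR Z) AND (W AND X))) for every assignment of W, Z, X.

W | Z | X | Output
------------------
0 | 0 | 0 | 1
0 | 0 | 1 | 1
0 | 1 | 0 | 1
0 | 1 | 1 | 1
1 | 0 | 0 | 1
1 | 0 | 1 | 0
1 | 1 | 0 | 1
1 | 1 | 1 | 0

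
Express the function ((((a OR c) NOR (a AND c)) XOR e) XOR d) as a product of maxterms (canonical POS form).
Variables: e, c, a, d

ΠM(1, 2, 4, 6, 8, 11, 13, 15) = (e OR c OR a OR NOT d) AND (e OR c OR NOT a OR d) AND (e OR NOT c OR a OR d) AND (e OR NOT c OR NOT a OR d) AND (NOT e OR c OR a OR d) AND (NOT e OR c OR NOT a OR NOT d) AND (NOT e OR NOT c OR a OR NOT d) AND (NOT e OR NOT c OR NOT a OR NOT d)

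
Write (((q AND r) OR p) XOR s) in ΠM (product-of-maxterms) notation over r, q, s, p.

ΠM(0, 3, 4, 7, 8, 11, 14, 15) = (r OR q OR s OR p) AND (r OR q OR NOT s OR NOT p) AND (r OR NOT q OR s OR p) AND (r OR NOT q OR NOT s OR NOT p) AND (NOT r OR q OR s OR p) AND (NOT r OR q OR NOT s OR NOT p) AND (NOT r OR NOT q OR NOT s OR p) AND (NOT r OR NOT q OR NOT s OR NOT p)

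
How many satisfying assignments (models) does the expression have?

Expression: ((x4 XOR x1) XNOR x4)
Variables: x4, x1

Satisfying assignments: (0,0), (1,0)
Count: 2 out of 4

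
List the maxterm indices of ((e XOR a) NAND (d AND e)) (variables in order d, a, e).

ΠM(5) = (NOT d OR a OR NOT e)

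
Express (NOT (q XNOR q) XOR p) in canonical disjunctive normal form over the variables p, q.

(p AND NOT q) OR (p AND q)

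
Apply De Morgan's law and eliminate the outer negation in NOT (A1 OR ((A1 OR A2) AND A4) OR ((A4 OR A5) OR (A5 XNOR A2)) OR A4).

NOT A1 AND NOT ((A1 OR A2) AND A4) AND NOT ((A4 OR A5) OR (A5 XNOR A2)) AND NOT A4
De Morgan's: NOT(OR of terms) = AND of negations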